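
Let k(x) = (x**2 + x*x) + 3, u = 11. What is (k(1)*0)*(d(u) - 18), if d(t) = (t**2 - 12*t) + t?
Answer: 0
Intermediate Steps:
d(t) = t**2 - 11*t
k(x) = 3 + 2*x**2 (k(x) = (x**2 + x**2) + 3 = 2*x**2 + 3 = 3 + 2*x**2)
(k(1)*0)*(d(u) - 18) = ((3 + 2*1**2)*0)*(11*(-11 + 11) - 18) = ((3 + 2*1)*0)*(11*0 - 18) = ((3 + 2)*0)*(0 - 18) = (5*0)*(-18) = 0*(-18) = 0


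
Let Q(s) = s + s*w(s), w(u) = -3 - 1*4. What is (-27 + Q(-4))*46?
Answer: -138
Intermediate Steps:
w(u) = -7 (w(u) = -3 - 4 = -7)
Q(s) = -6*s (Q(s) = s + s*(-7) = s - 7*s = -6*s)
(-27 + Q(-4))*46 = (-27 - 6*(-4))*46 = (-27 + 24)*46 = -3*46 = -138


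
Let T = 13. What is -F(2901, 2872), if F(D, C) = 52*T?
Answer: -676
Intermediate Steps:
F(D, C) = 676 (F(D, C) = 52*13 = 676)
-F(2901, 2872) = -1*676 = -676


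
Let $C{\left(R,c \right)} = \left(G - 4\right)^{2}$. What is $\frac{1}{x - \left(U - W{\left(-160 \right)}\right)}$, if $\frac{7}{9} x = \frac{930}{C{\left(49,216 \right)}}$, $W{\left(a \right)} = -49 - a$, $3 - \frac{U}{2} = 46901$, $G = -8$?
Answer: $\frac{56}{5259257} \approx 1.0648 \cdot 10^{-5}$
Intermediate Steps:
$U = -93796$ ($U = 6 - 93802 = -93796$)
$C{\left(R,c \right)} = 144$ ($C{\left(R,c \right)} = \left(-8 - 4\right)^{2} = \left(-12\right)^{2} = 144$)
$x = \frac{465}{56}$ ($x = \frac{9 \cdot \frac{930}{144}}{7} = \frac{9 \cdot 930 \cdot \frac{1}{144}}{7} = \frac{9}{7} \cdot \frac{155}{24} = \frac{465}{56} \approx 8.3036$)
$\frac{1}{x - \left(U - W{\left(-160 \right)}\right)} = \frac{1}{\frac{465}{56} - -93907} = \frac{1}{\frac{465}{56} + \left(\left(-49 + 160\right) + 93796\right)} = \frac{1}{\frac{465}{56} + \left(111 + 93796\right)} = \frac{1}{\frac{465}{56} + 93907} = \frac{1}{\frac{5259257}{56}} = \frac{56}{5259257}$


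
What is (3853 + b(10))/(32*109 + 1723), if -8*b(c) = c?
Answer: 15407/20844 ≈ 0.73916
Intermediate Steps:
b(c) = -c/8
(3853 + b(10))/(32*109 + 1723) = (3853 - ⅛*10)/(32*109 + 1723) = (3853 - 5/4)/(3488 + 1723) = (15407/4)/5211 = (15407/4)*(1/5211) = 15407/20844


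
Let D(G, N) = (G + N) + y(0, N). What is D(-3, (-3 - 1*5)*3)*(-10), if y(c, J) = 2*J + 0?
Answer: 750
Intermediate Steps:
y(c, J) = 2*J
D(G, N) = G + 3*N (D(G, N) = (G + N) + 2*N = G + 3*N)
D(-3, (-3 - 1*5)*3)*(-10) = (-3 + 3*((-3 - 1*5)*3))*(-10) = (-3 + 3*((-3 - 5)*3))*(-10) = (-3 + 3*(-8*3))*(-10) = (-3 + 3*(-24))*(-10) = (-3 - 72)*(-10) = -75*(-10) = 750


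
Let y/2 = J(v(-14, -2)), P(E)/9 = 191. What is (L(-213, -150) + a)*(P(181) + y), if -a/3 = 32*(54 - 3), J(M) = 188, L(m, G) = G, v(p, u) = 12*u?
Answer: -10571370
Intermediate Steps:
P(E) = 1719 (P(E) = 9*191 = 1719)
y = 376 (y = 2*188 = 376)
a = -4896 (a = -96*(54 - 3) = -96*51 = -3*1632 = -4896)
(L(-213, -150) + a)*(P(181) + y) = (-150 - 4896)*(1719 + 376) = -5046*2095 = -10571370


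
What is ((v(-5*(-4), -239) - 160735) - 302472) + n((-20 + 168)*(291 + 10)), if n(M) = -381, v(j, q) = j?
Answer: -463568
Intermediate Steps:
((v(-5*(-4), -239) - 160735) - 302472) + n((-20 + 168)*(291 + 10)) = ((-5*(-4) - 160735) - 302472) - 381 = ((20 - 160735) - 302472) - 381 = (-160715 - 302472) - 381 = -463187 - 381 = -463568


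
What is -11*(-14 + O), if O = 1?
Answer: 143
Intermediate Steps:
-11*(-14 + O) = -11*(-14 + 1) = -11*(-13) = 143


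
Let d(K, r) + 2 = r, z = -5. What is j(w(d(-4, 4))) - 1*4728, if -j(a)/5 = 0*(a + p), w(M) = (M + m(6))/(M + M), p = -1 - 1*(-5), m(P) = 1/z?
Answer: -4728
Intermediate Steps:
d(K, r) = -2 + r
m(P) = -1/5 (m(P) = 1/(-5) = -1/5)
p = 4 (p = -1 + 5 = 4)
w(M) = (-1/5 + M)/(2*M) (w(M) = (M - 1/5)/(M + M) = (-1/5 + M)/((2*M)) = (-1/5 + M)*(1/(2*M)) = (-1/5 + M)/(2*M))
j(a) = 0 (j(a) = -0*(a + 4) = -0*(4 + a) = -5*0 = 0)
j(w(d(-4, 4))) - 1*4728 = 0 - 1*4728 = 0 - 4728 = -4728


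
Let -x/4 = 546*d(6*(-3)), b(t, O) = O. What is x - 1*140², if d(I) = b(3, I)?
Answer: 19712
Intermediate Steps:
d(I) = I
x = 39312 (x = -2184*6*(-3) = -2184*(-18) = -4*(-9828) = 39312)
x - 1*140² = 39312 - 1*140² = 39312 - 1*19600 = 39312 - 19600 = 19712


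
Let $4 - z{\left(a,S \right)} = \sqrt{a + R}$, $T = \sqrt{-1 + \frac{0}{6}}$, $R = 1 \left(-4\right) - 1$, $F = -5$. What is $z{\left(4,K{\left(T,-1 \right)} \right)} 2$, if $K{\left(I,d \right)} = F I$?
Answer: $8 - 2 i \approx 8.0 - 2.0 i$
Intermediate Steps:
$R = -5$ ($R = -4 - 1 = -5$)
$T = i$ ($T = \sqrt{-1 + 0 \cdot \frac{1}{6}} = \sqrt{-1 + 0} = \sqrt{-1} = i \approx 1.0 i$)
$K{\left(I,d \right)} = - 5 I$
$z{\left(a,S \right)} = 4 - \sqrt{-5 + a}$ ($z{\left(a,S \right)} = 4 - \sqrt{a - 5} = 4 - \sqrt{-5 + a}$)
$z{\left(4,K{\left(T,-1 \right)} \right)} 2 = \left(4 - \sqrt{-5 + 4}\right) 2 = \left(4 - \sqrt{-1}\right) 2 = \left(4 - i\right) 2 = 8 - 2 i$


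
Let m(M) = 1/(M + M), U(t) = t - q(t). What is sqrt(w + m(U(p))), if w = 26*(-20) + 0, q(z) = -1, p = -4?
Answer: I*sqrt(18726)/6 ≈ 22.807*I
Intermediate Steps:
U(t) = 1 + t (U(t) = t - 1*(-1) = t + 1 = 1 + t)
m(M) = 1/(2*M)
w = -520 (w = -520 + 0 = -520)
sqrt(w + m(U(p))) = sqrt(-520 + 1/(2*(1 - 4))) = sqrt(-520 + (1/2)/(-3)) = sqrt(-520 + (1/2)*(-1/3)) = sqrt(-520 - 1/6) = sqrt(-3121/6) = I*sqrt(18726)/6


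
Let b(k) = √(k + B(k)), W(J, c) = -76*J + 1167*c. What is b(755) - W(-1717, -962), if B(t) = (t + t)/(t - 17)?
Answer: 992162 + 5*√458134/123 ≈ 9.9219e+5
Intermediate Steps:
B(t) = 2*t/(-17 + t) (B(t) = (2*t)/(-17 + t) = 2*t/(-17 + t))
b(k) = √(k + 2*k/(-17 + k))
b(755) - W(-1717, -962) = √(755*(-15 + 755)/(-17 + 755)) - (-76*(-1717) + 1167*(-962)) = √(755*740/738) - (130492 - 1122654) = √(755*(1/738)*740) - 1*(-992162) = √(279350/369) + 992162 = 5*√458134/123 + 992162 = 992162 + 5*√458134/123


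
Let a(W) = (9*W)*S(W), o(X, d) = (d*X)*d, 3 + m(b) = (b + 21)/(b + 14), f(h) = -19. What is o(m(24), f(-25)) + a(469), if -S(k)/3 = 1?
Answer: -26637/2 ≈ -13319.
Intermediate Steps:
S(k) = -3 (S(k) = -3*1 = -3)
m(b) = -3 + (21 + b)/(14 + b) (m(b) = -3 + (b + 21)/(b + 14) = -3 + (21 + b)/(14 + b))
o(X, d) = X*d**2 (o(X, d) = (X*d)*d = X*d**2)
a(W) = -27*W (a(W) = (9*W)*(-3) = -27*W)
o(m(24), f(-25)) + a(469) = ((-21 - 2*24)/(14 + 24))*(-19)**2 - 27*469 = ((-21 - 48)/38)*361 - 12663 = ((1/38)*(-69))*361 - 12663 = -69/38*361 - 12663 = -1311/2 - 12663 = -26637/2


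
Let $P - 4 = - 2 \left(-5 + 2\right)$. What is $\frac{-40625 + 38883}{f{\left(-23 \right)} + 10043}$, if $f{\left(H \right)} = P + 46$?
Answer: $- \frac{1742}{10099} \approx -0.17249$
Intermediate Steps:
$P = 10$ ($P = 4 - 2 \left(-5 + 2\right) = 4 - -6 = 4 + 6 = 10$)
$f{\left(H \right)} = 56$ ($f{\left(H \right)} = 10 + 46 = 56$)
$\frac{-40625 + 38883}{f{\left(-23 \right)} + 10043} = \frac{-40625 + 38883}{56 + 10043} = - \frac{1742}{10099}$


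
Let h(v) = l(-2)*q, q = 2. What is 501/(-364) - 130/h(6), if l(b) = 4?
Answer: -1604/91 ≈ -17.626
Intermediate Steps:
h(v) = 8 (h(v) = 4*2 = 8)
501/(-364) - 130/h(6) = 501/(-364) - 130/8 = 501*(-1/364) - 130*1/8 = -501/364 - 65/4 = -1604/91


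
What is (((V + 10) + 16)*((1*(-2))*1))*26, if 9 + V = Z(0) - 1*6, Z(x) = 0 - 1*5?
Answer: -312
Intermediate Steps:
Z(x) = -5 (Z(x) = 0 - 5 = -5)
V = -20 (V = -9 + (-5 - 1*6) = -9 + (-5 - 6) = -9 - 11 = -20)
(((V + 10) + 16)*((1*(-2))*1))*26 = (((-20 + 10) + 16)*((1*(-2))*1))*26 = ((-10 + 16)*(-2*1))*26 = (6*(-2))*26 = -12*26 = -312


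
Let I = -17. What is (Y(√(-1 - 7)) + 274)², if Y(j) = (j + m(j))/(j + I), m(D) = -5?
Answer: (5129300*√2 + 21138569*I)/(68*√2 + 281*I) ≈ 75248.0 - 62.697*I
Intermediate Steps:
Y(j) = (-5 + j)/(-17 + j) (Y(j) = (j - 5)/(j - 17) = (-5 + j)/(-17 + j))
(Y(√(-1 - 7)) + 274)² = ((-5 + √(-1 - 7))/(-17 + √(-1 - 7)) + 274)² = ((-5 + √(-8))/(-17 + √(-8)) + 274)² = ((-5 + 2*I*√2)/(-17 + 2*I*√2) + 274)² = (274 + (-5 + 2*I*√2)/(-17 + 2*I*√2))²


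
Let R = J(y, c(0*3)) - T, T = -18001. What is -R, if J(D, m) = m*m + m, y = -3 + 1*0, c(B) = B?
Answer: -18001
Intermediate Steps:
y = -3 (y = -3 + 0 = -3)
J(D, m) = m + m² (J(D, m) = m² + m = m + m²)
R = 18001 (R = (0*3)*(1 + 0*3) - 1*(-18001) = 0*(1 + 0) + 18001 = 0*1 + 18001 = 0 + 18001 = 18001)
-R = -1*18001 = -18001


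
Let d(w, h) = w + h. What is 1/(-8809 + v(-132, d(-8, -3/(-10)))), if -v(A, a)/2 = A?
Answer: -1/8545 ≈ -0.00011703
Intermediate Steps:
d(w, h) = h + w
v(A, a) = -2*A
1/(-8809 + v(-132, d(-8, -3/(-10)))) = 1/(-8809 - 2*(-132)) = 1/(-8809 + 264) = 1/(-8545) = -1/8545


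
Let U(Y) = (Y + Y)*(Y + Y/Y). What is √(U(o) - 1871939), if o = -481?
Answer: I*√1410179 ≈ 1187.5*I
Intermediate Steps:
U(Y) = 2*Y*(1 + Y) (U(Y) = (2*Y)*(Y + 1) = (2*Y)*(1 + Y) = 2*Y*(1 + Y))
√(U(o) - 1871939) = √(2*(-481)*(1 - 481) - 1871939) = √(2*(-481)*(-480) - 1871939) = √(461760 - 1871939) = √(-1410179) = I*√1410179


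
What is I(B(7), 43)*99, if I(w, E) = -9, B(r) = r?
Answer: -891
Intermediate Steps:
I(B(7), 43)*99 = -9*99 = -891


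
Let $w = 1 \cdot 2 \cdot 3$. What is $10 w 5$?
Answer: $300$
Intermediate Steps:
$w = 6$ ($w = 2 \cdot 3 = 6$)
$10 w 5 = 10 \cdot 6 \cdot 5 = 60 \cdot 5 = 300$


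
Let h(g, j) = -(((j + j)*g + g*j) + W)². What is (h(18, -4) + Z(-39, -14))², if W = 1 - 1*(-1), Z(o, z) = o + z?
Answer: 2102130801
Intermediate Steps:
W = 2 (W = 1 + 1 = 2)
h(g, j) = -(2 + 3*g*j)² (h(g, j) = -(((j + j)*g + g*j) + 2)² = -(((2*j)*g + g*j) + 2)² = -((2*g*j + g*j) + 2)² = -(3*g*j + 2)² = -(2 + 3*g*j)²)
(h(18, -4) + Z(-39, -14))² = (-(2 + 3*18*(-4))² + (-39 - 14))² = (-(2 - 216)² - 53)² = (-1*(-214)² - 53)² = (-1*45796 - 53)² = (-45796 - 53)² = (-45849)² = 2102130801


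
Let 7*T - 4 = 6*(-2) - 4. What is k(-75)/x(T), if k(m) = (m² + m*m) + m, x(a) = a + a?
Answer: -26075/8 ≈ -3259.4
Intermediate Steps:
T = -12/7 (T = 4/7 + (6*(-2) - 4)/7 = 4/7 + (-12 - 4)/7 = 4/7 + (⅐)*(-16) = 4/7 - 16/7 = -12/7 ≈ -1.7143)
x(a) = 2*a
k(m) = m + 2*m² (k(m) = (m² + m²) + m = 2*m² + m = m + 2*m²)
k(-75)/x(T) = (-75*(1 + 2*(-75)))/((2*(-12/7))) = (-75*(1 - 150))/(-24/7) = -75*(-149)*(-7/24) = 11175*(-7/24) = -26075/8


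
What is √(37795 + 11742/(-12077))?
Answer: √5512407438421/12077 ≈ 194.41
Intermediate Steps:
√(37795 + 11742/(-12077)) = √(37795 + 11742*(-1/12077)) = √(37795 - 11742/12077) = √(456438473/12077) = √5512407438421/12077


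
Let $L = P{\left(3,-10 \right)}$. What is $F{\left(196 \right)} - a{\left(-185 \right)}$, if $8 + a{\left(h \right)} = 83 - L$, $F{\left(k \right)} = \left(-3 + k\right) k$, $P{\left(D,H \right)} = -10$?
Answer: $37743$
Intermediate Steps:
$L = -10$
$F{\left(k \right)} = k \left(-3 + k\right)$
$a{\left(h \right)} = 85$ ($a{\left(h \right)} = -8 + \left(83 - -10\right) = -8 + \left(83 + 10\right) = -8 + 93 = 85$)
$F{\left(196 \right)} - a{\left(-185 \right)} = 196 \left(-3 + 196\right) - 85 = 196 \cdot 193 - 85 = 37828 - 85 = 37743$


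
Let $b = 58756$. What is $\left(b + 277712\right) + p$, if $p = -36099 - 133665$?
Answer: $166704$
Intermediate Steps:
$p = -169764$
$\left(b + 277712\right) + p = \left(58756 + 277712\right) - 169764 = 336468 - 169764 = 166704$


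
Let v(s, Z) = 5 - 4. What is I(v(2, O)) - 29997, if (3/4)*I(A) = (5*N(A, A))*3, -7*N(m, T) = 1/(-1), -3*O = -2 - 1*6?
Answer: -209959/7 ≈ -29994.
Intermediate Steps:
O = 8/3 (O = -(-2 - 1*6)/3 = -(-2 - 6)/3 = -1/3*(-8) = 8/3 ≈ 2.6667)
N(m, T) = 1/7 (N(m, T) = -1/7/(-1) = -1/7*(-1) = 1/7)
v(s, Z) = 1
I(A) = 20/7 (I(A) = 4*((5*(1/7))*3)/3 = 4*((5/7)*3)/3 = (4/3)*(15/7) = 20/7)
I(v(2, O)) - 29997 = 20/7 - 29997 = -209959/7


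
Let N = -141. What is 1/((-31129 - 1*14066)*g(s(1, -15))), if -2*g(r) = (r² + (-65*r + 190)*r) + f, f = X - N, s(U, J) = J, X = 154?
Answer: -2/766281225 ≈ -2.6100e-9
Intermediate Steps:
f = 295 (f = 154 - 1*(-141) = 154 + 141 = 295)
g(r) = -295/2 - r²/2 - r*(190 - 65*r)/2 (g(r) = -((r² + (-65*r + 190)*r) + 295)/2 = -((r² + (190 - 65*r)*r) + 295)/2 = -((r² + r*(190 - 65*r)) + 295)/2 = -(295 + r² + r*(190 - 65*r))/2 = -295/2 - r²/2 - r*(190 - 65*r)/2)
1/((-31129 - 1*14066)*g(s(1, -15))) = 1/((-31129 - 1*14066)*(-295/2 - 95*(-15) + 32*(-15)²)) = 1/((-31129 - 14066)*(-295/2 + 1425 + 32*225)) = 1/((-45195)*(-295/2 + 1425 + 7200)) = -1/(45195*16955/2) = -1/45195*2/16955 = -2/766281225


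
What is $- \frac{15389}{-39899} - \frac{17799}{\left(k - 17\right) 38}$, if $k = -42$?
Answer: $\frac{744664439}{89453558} \approx 8.3246$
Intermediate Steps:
$- \frac{15389}{-39899} - \frac{17799}{\left(k - 17\right) 38} = - \frac{15389}{-39899} - \frac{17799}{\left(-42 - 17\right) 38} = \left(-15389\right) \left(- \frac{1}{39899}\right) - \frac{17799}{\left(-59\right) 38} = \frac{15389}{39899} - \frac{17799}{-2242} = \frac{15389}{39899} - - \frac{17799}{2242} = \frac{15389}{39899} + \frac{17799}{2242} = \frac{744664439}{89453558}$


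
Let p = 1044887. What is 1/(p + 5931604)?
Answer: 1/6976491 ≈ 1.4334e-7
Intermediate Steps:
1/(p + 5931604) = 1/(1044887 + 5931604) = 1/6976491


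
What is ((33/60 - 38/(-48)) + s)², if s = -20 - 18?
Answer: 19351201/14400 ≈ 1343.8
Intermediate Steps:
s = -38
((33/60 - 38/(-48)) + s)² = ((33/60 - 38/(-48)) - 38)² = ((33*(1/60) - 38*(-1/48)) - 38)² = ((11/20 + 19/24) - 38)² = (161/120 - 38)² = (-4399/120)² = 19351201/14400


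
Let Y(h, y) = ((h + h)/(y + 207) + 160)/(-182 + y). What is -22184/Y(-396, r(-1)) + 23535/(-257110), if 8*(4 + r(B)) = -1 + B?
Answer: 43076902082449/1627403456 ≈ 26470.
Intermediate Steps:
r(B) = -33/8 + B/8 (r(B) = -4 + (-1 + B)/8 = -4 + (-⅛ + B/8) = -33/8 + B/8)
Y(h, y) = (160 + 2*h/(207 + y))/(-182 + y) (Y(h, y) = ((2*h)/(207 + y) + 160)/(-182 + y) = (2*h/(207 + y) + 160)/(-182 + y) = (160 + 2*h/(207 + y))/(-182 + y))
-22184/Y(-396, r(-1)) + 23535/(-257110) = -22184*(-37674 + (-33/8 + (⅛)*(-1))² + 25*(-33/8 + (⅛)*(-1)))/(2*(16560 - 396 + 80*(-33/8 + (⅛)*(-1)))) + 23535/(-257110) = -22184*(-37674 + (-33/8 - ⅛)² + 25*(-33/8 - ⅛))/(2*(16560 - 396 + 80*(-33/8 - ⅛))) + 23535*(-1/257110) = -22184*(-37674 + (-17/4)² + 25*(-17/4))/(2*(16560 - 396 + 80*(-17/4))) - 4707/51422 = -22184*(-37674 + 289/16 - 425/4)/(2*(16560 - 396 - 340)) - 4707/51422 = -22184/(2*15824/(-604195/16)) - 4707/51422 = -22184/(2*(-16/604195)*15824) - 4707/51422 = -22184/(-506368/604195) - 4707/51422 = -22184*(-604195/506368) - 4707/51422 = 1675432735/63296 - 4707/51422 = 43076902082449/1627403456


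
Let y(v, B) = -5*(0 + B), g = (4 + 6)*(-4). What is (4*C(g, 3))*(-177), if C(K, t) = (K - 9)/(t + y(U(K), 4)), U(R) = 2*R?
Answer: -34692/17 ≈ -2040.7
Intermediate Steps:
g = -40 (g = 10*(-4) = -40)
y(v, B) = -5*B
C(K, t) = (-9 + K)/(-20 + t) (C(K, t) = (K - 9)/(t - 5*4) = (-9 + K)/(t - 20) = (-9 + K)/(-20 + t))
(4*C(g, 3))*(-177) = (4*((-9 - 40)/(-20 + 3)))*(-177) = (4*(-49/(-17)))*(-177) = (4*(-1/17*(-49)))*(-177) = (4*(49/17))*(-177) = (196/17)*(-177) = -34692/17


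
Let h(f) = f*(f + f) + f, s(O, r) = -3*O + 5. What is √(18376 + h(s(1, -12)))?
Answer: √18386 ≈ 135.59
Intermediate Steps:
s(O, r) = 5 - 3*O
h(f) = f + 2*f² (h(f) = f*(2*f) + f = 2*f² + f = f + 2*f²)
√(18376 + h(s(1, -12))) = √(18376 + (5 - 3*1)*(1 + 2*(5 - 3*1))) = √(18376 + (5 - 3)*(1 + 2*(5 - 3))) = √(18376 + 2*(1 + 2*2)) = √(18376 + 2*(1 + 4)) = √(18376 + 2*5) = √(18376 + 10) = √18386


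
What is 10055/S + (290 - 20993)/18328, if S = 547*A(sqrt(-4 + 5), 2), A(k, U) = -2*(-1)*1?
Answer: 80819479/10025416 ≈ 8.0615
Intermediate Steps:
A(k, U) = 2 (A(k, U) = 2*1 = 2)
S = 1094 (S = 547*2 = 1094)
10055/S + (290 - 20993)/18328 = 10055/1094 + (290 - 20993)/18328 = 10055*(1/1094) - 20703*1/18328 = 10055/1094 - 20703/18328 = 80819479/10025416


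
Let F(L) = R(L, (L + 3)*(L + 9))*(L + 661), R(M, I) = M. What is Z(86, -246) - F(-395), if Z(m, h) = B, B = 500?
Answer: 105570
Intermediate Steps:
Z(m, h) = 500
F(L) = L*(661 + L) (F(L) = L*(L + 661) = L*(661 + L))
Z(86, -246) - F(-395) = 500 - (-395)*(661 - 395) = 500 - (-395)*266 = 500 - 1*(-105070) = 500 + 105070 = 105570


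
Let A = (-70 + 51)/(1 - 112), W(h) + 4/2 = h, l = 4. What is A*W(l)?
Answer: 38/111 ≈ 0.34234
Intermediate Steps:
W(h) = -2 + h
A = 19/111 (A = -19/(-111) = -19*(-1/111) = 19/111 ≈ 0.17117)
A*W(l) = 19*(-2 + 4)/111 = (19/111)*2 = 38/111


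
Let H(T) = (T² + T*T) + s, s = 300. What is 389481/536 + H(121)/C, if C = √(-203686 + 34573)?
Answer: 389481/536 - 4226*I*√169113/24159 ≈ 726.64 - 71.935*I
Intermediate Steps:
C = I*√169113 (C = √(-169113) = I*√169113 ≈ 411.23*I)
H(T) = 300 + 2*T² (H(T) = (T² + T*T) + 300 = (T² + T²) + 300 = 2*T² + 300 = 300 + 2*T²)
389481/536 + H(121)/C = 389481/536 + (300 + 2*121²)/((I*√169113)) = 389481*(1/536) + (300 + 2*14641)*(-I*√169113/169113) = 389481/536 + (300 + 29282)*(-I*√169113/169113) = 389481/536 + 29582*(-I*√169113/169113) = 389481/536 - 4226*I*√169113/24159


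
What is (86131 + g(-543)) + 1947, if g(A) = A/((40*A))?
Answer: 3523121/40 ≈ 88078.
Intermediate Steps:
g(A) = 1/40 (g(A) = A*(1/(40*A)) = 1/40)
(86131 + g(-543)) + 1947 = (86131 + 1/40) + 1947 = 3445241/40 + 1947 = 3523121/40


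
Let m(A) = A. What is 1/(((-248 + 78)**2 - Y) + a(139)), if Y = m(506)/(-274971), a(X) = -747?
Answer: 274971/7741259069 ≈ 3.5520e-5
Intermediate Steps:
Y = -506/274971 (Y = 506/(-274971) = 506*(-1/274971) = -506/274971 ≈ -0.0018402)
1/(((-248 + 78)**2 - Y) + a(139)) = 1/(((-248 + 78)**2 - 1*(-506/274971)) - 747) = 1/(((-170)**2 + 506/274971) - 747) = 1/((28900 + 506/274971) - 747) = 1/(7946662406/274971 - 747) = 1/(7741259069/274971) = 274971/7741259069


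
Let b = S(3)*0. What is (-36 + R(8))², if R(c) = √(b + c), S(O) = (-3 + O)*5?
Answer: 1304 - 144*√2 ≈ 1100.4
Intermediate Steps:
S(O) = -15 + 5*O
b = 0 (b = (-15 + 5*3)*0 = (-15 + 15)*0 = 0*0 = 0)
R(c) = √c (R(c) = √(0 + c) = √c)
(-36 + R(8))² = (-36 + √8)² = (-36 + 2*√2)²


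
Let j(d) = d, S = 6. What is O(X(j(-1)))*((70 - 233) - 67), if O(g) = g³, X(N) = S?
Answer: -49680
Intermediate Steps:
X(N) = 6
O(X(j(-1)))*((70 - 233) - 67) = 6³*((70 - 233) - 67) = 216*(-163 - 67) = 216*(-230) = -49680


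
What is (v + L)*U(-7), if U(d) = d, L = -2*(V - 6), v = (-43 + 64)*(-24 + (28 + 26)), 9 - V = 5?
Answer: -4438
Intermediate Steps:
V = 4 (V = 9 - 1*5 = 9 - 5 = 4)
v = 630 (v = 21*(-24 + 54) = 21*30 = 630)
L = 4 (L = -2*(4 - 6) = -2*(-2) = 4)
(v + L)*U(-7) = (630 + 4)*(-7) = 634*(-7) = -4438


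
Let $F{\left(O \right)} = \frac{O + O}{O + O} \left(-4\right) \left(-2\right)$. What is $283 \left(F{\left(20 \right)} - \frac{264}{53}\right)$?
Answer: $\frac{45280}{53} \approx 854.34$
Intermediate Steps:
$F{\left(O \right)} = 8$ ($F{\left(O \right)} = \frac{2 O}{2 O} \left(-4\right) \left(-2\right) = 2 O \frac{1}{2 O} \left(-4\right) \left(-2\right) = 1 \left(-4\right) \left(-2\right) = \left(-4\right) \left(-2\right) = 8$)
$283 \left(F{\left(20 \right)} - \frac{264}{53}\right) = 283 \left(8 - \frac{264}{53}\right) = 283 \cdot \frac{160}{53} = \frac{45280}{53}$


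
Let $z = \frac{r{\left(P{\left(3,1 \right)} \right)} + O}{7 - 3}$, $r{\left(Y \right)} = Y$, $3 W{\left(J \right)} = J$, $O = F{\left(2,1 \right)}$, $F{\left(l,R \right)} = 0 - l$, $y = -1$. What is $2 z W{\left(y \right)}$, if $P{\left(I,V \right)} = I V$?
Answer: $- \frac{1}{6} \approx -0.16667$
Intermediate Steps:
$F{\left(l,R \right)} = - l$
$O = -2$ ($O = \left(-1\right) 2 = -2$)
$W{\left(J \right)} = \frac{J}{3}$
$z = \frac{1}{4}$ ($z = \frac{3 \cdot 1 - 2}{7 - 3} = \frac{3 - 2}{4} = 1 \cdot \frac{1}{4} = \frac{1}{4} \approx 0.25$)
$2 z W{\left(y \right)} = 2 \cdot \frac{1}{4} \cdot \frac{1}{3} \left(-1\right) = \frac{1}{2} \left(- \frac{1}{3}\right) = - \frac{1}{6}$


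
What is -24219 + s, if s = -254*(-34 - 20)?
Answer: -10503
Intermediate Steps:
s = 13716 (s = -254*(-54) = 13716)
-24219 + s = -24219 + 13716 = -10503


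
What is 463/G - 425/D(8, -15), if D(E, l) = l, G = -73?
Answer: 4816/219 ≈ 21.991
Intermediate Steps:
463/G - 425/D(8, -15) = 463/(-73) - 425/(-15) = 463*(-1/73) - 425*(-1/15) = -463/73 + 85/3 = 4816/219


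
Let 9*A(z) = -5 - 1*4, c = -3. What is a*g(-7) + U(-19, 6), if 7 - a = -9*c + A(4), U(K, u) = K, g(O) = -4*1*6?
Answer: 437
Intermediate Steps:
A(z) = -1 (A(z) = (-5 - 1*4)/9 = (-5 - 4)/9 = (⅑)*(-9) = -1)
g(O) = -24 (g(O) = -4*6 = -24)
a = -19 (a = 7 - (-9*(-3) - 1) = 7 - (27 - 1) = 7 - 1*26 = 7 - 26 = -19)
a*g(-7) + U(-19, 6) = -19*(-24) - 19 = 456 - 19 = 437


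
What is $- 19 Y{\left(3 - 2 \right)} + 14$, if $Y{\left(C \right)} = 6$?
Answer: $-100$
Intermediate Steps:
$- 19 Y{\left(3 - 2 \right)} + 14 = \left(-19\right) 6 + 14 = -114 + 14 = -100$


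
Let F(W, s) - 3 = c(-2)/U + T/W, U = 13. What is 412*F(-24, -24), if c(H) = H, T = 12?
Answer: 12566/13 ≈ 966.62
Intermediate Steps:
F(W, s) = 37/13 + 12/W (F(W, s) = 3 + (-2/13 + 12/W) = 37/13 + 12/W)
412*F(-24, -24) = 412*(37/13 + 12/(-24)) = 412*(37/13 + 12*(-1/24)) = 412*(37/13 - ½) = 412*(61/26) = 12566/13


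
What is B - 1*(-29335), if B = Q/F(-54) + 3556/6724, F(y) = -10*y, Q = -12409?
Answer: 26608173431/907740 ≈ 29313.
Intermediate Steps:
B = -20379469/907740 (B = -12409/((-10*(-54))) + 3556/6724 = -12409/540 + 3556*(1/6724) = -12409*1/540 + 889/1681 = -12409/540 + 889/1681 = -20379469/907740 ≈ -22.451)
B - 1*(-29335) = -20379469/907740 - 1*(-29335) = -20379469/907740 + 29335 = 26608173431/907740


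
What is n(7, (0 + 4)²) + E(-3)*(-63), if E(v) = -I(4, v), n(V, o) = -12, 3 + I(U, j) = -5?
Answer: -516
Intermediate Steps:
I(U, j) = -8 (I(U, j) = -3 - 5 = -8)
E(v) = 8 (E(v) = -1*(-8) = 8)
n(7, (0 + 4)²) + E(-3)*(-63) = -12 + 8*(-63) = -12 - 504 = -516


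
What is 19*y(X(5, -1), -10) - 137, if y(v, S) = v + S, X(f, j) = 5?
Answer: -232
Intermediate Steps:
y(v, S) = S + v
19*y(X(5, -1), -10) - 137 = 19*(-10 + 5) - 137 = 19*(-5) - 137 = -95 - 137 = -232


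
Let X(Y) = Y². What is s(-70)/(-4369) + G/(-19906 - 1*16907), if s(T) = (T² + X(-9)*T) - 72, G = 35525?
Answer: -17744597/22976571 ≈ -0.77229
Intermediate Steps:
s(T) = -72 + T² + 81*T (s(T) = (T² + (-9)²*T) - 72 = (T² + 81*T) - 72 = -72 + T² + 81*T)
s(-70)/(-4369) + G/(-19906 - 1*16907) = (-72 + (-70)² + 81*(-70))/(-4369) + 35525/(-19906 - 1*16907) = (-72 + 4900 - 5670)*(-1/4369) + 35525/(-19906 - 16907) = -842*(-1/4369) + 35525/(-36813) = 842/4369 + 35525*(-1/36813) = 842/4369 - 5075/5259 = -17744597/22976571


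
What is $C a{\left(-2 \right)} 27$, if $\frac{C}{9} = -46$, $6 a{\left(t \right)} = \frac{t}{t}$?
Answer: $-1863$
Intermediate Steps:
$a{\left(t \right)} = \frac{1}{6}$ ($a{\left(t \right)} = \frac{t \frac{1}{t}}{6} = \frac{1}{6} \cdot 1 = \frac{1}{6}$)
$C = -414$ ($C = 9 \left(-46\right) = -414$)
$C a{\left(-2 \right)} 27 = \left(-414\right) \frac{1}{6} \cdot 27 = \left(-69\right) 27 = -1863$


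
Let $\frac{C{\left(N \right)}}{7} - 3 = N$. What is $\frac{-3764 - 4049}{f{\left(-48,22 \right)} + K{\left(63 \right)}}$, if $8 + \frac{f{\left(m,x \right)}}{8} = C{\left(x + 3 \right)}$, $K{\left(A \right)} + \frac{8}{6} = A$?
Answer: $- \frac{23439}{4697} \approx -4.9902$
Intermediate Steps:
$K{\left(A \right)} = - \frac{4}{3} + A$
$C{\left(N \right)} = 21 + 7 N$
$f{\left(m,x \right)} = 272 + 56 x$ ($f{\left(m,x \right)} = -64 + 8 \left(21 + 7 \left(x + 3\right)\right) = -64 + 8 \left(21 + 7 \left(3 + x\right)\right) = -64 + 8 \left(21 + \left(21 + 7 x\right)\right) = -64 + 8 \left(42 + 7 x\right) = -64 + \left(336 + 56 x\right) = 272 + 56 x$)
$\frac{-3764 - 4049}{f{\left(-48,22 \right)} + K{\left(63 \right)}} = \frac{-3764 - 4049}{\left(272 + 56 \cdot 22\right) + \left(- \frac{4}{3} + 63\right)} = - \frac{7813}{\left(272 + 1232\right) + \frac{185}{3}} = - \frac{7813}{1504 + \frac{185}{3}} = - \frac{7813}{\frac{4697}{3}} = \left(-7813\right) \frac{3}{4697} = - \frac{23439}{4697}$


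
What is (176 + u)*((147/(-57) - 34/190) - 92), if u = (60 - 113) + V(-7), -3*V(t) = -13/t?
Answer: -661004/57 ≈ -11597.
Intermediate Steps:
V(t) = 13/(3*t) (V(t) = -(-13)/(3*t) = 13/(3*t))
u = -1126/21 (u = (60 - 113) + (13/3)/(-7) = -53 + (13/3)*(-⅐) = -53 - 13/21 = -1126/21 ≈ -53.619)
(176 + u)*((147/(-57) - 34/190) - 92) = (176 - 1126/21)*((147/(-57) - 34/190) - 92) = 2570*((147*(-1/57) - 34*1/190) - 92)/21 = 2570*((-49/19 - 17/95) - 92)/21 = 2570*(-262/95 - 92)/21 = (2570/21)*(-9002/95) = -661004/57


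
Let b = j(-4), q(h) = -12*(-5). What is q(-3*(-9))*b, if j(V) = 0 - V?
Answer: 240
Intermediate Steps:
j(V) = -V
q(h) = 60
b = 4 (b = -1*(-4) = 4)
q(-3*(-9))*b = 60*4 = 240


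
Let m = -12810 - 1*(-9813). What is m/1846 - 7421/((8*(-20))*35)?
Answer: -1542017/5168800 ≈ -0.29833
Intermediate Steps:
m = -2997 (m = -12810 + 9813 = -2997)
m/1846 - 7421/((8*(-20))*35) = -2997/1846 - 7421/((8*(-20))*35) = -2997*1/1846 - 7421/((-160*35)) = -2997/1846 - 7421/(-5600) = -2997/1846 - 7421*(-1/5600) = -2997/1846 + 7421/5600 = -1542017/5168800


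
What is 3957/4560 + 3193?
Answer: 4854679/1520 ≈ 3193.9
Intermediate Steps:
3957/4560 + 3193 = 3957*(1/4560) + 3193 = 1319/1520 + 3193 = 4854679/1520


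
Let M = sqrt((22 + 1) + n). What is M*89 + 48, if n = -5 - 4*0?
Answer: 48 + 267*sqrt(2) ≈ 425.60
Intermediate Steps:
n = -5 (n = -5 + 0 = -5)
M = 3*sqrt(2) (M = sqrt((22 + 1) - 5) = sqrt(23 - 5) = sqrt(18) = 3*sqrt(2) ≈ 4.2426)
M*89 + 48 = (3*sqrt(2))*89 + 48 = 267*sqrt(2) + 48 = 48 + 267*sqrt(2)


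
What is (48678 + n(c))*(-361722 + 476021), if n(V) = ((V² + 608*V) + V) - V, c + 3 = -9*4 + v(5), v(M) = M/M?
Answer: 3088130382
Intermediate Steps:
v(M) = 1
c = -38 (c = -3 + (-9*4 + 1) = -3 + (-36 + 1) = -3 - 35 = -38)
n(V) = V² + 608*V (n(V) = (V² + 609*V) - V = V² + 608*V)
(48678 + n(c))*(-361722 + 476021) = (48678 - 38*(608 - 38))*(-361722 + 476021) = (48678 - 38*570)*114299 = (48678 - 21660)*114299 = 27018*114299 = 3088130382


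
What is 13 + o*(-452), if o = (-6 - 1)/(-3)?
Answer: -3125/3 ≈ -1041.7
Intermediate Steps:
o = 7/3 (o = -⅓*(-7) = 7/3 ≈ 2.3333)
13 + o*(-452) = 13 + (7/3)*(-452) = 13 - 3164/3 = -3125/3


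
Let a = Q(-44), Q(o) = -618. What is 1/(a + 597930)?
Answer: 1/597312 ≈ 1.6742e-6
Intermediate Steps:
a = -618
1/(a + 597930) = 1/(-618 + 597930) = 1/597312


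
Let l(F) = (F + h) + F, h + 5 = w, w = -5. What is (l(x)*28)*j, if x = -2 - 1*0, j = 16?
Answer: -6272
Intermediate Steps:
h = -10 (h = -5 - 5 = -10)
x = -2 (x = -2 + 0 = -2)
l(F) = -10 + 2*F (l(F) = (F - 10) + F = (-10 + F) + F = -10 + 2*F)
(l(x)*28)*j = ((-10 + 2*(-2))*28)*16 = ((-10 - 4)*28)*16 = -14*28*16 = -392*16 = -6272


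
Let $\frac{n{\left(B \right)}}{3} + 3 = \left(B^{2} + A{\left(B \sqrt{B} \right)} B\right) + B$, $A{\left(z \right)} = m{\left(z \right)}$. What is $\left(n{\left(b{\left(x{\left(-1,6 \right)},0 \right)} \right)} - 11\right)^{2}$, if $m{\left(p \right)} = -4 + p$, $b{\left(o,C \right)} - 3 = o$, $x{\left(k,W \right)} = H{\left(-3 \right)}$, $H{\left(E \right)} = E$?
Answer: $400$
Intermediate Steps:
$x{\left(k,W \right)} = -3$
$b{\left(o,C \right)} = 3 + o$
$A{\left(z \right)} = -4 + z$
$n{\left(B \right)} = -9 + 3 B + 3 B^{2} + 3 B \left(-4 + B^{\frac{3}{2}}\right)$ ($n{\left(B \right)} = -9 + 3 \left(\left(B^{2} + \left(-4 + B \sqrt{B}\right) B\right) + B\right) = -9 + 3 \left(\left(B^{2} + \left(-4 + B^{\frac{3}{2}}\right) B\right) + B\right) = -9 + 3 \left(\left(B^{2} + B \left(-4 + B^{\frac{3}{2}}\right)\right) + B\right) = -9 + 3 \left(B + B^{2} + B \left(-4 + B^{\frac{3}{2}}\right)\right) = -9 + \left(3 B + 3 B^{2} + 3 B \left(-4 + B^{\frac{3}{2}}\right)\right) = -9 + 3 B + 3 B^{2} + 3 B \left(-4 + B^{\frac{3}{2}}\right)$)
$\left(n{\left(b{\left(x{\left(-1,6 \right)},0 \right)} \right)} - 11\right)^{2} = \left(\left(-9 - 9 \left(3 - 3\right) + 3 \left(3 - 3\right)^{2} + 3 \left(3 - 3\right)^{\frac{5}{2}}\right) - 11\right)^{2} = \left(\left(-9 - 0 + 3 \cdot 0^{2} + 3 \cdot 0^{\frac{5}{2}}\right) - 11\right)^{2} = \left(\left(-9 + 0 + 3 \cdot 0 + 3 \cdot 0\right) - 11\right)^{2} = \left(\left(-9 + 0 + 0 + 0\right) - 11\right)^{2} = \left(-9 - 11\right)^{2} = \left(-20\right)^{2} = 400$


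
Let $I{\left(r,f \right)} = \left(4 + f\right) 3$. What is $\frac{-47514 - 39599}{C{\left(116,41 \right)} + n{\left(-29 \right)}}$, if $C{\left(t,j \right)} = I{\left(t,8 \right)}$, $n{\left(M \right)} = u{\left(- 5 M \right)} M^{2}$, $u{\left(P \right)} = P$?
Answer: $- \frac{87113}{121981} \approx -0.71415$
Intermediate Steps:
$n{\left(M \right)} = - 5 M^{3}$ ($n{\left(M \right)} = - 5 M M^{2} = - 5 M^{3}$)
$I{\left(r,f \right)} = 12 + 3 f$
$C{\left(t,j \right)} = 36$ ($C{\left(t,j \right)} = 12 + 3 \cdot 8 = 12 + 24 = 36$)
$\frac{-47514 - 39599}{C{\left(116,41 \right)} + n{\left(-29 \right)}} = \frac{-47514 - 39599}{36 - 5 \left(-29\right)^{3}} = - \frac{87113}{36 - -121945} = - \frac{87113}{36 + 121945} = - \frac{87113}{121981}$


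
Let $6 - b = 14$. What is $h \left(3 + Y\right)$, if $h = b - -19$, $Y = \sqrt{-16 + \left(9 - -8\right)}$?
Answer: $44$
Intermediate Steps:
$b = -8$ ($b = 6 - 14 = -8$)
$Y = 1$ ($Y = \sqrt{-16 + \left(9 + 8\right)} = \sqrt{-16 + 17} = \sqrt{1} = 1$)
$h = 11$ ($h = -8 - -19 = -8 + 19 = 11$)
$h \left(3 + Y\right) = 11 \left(3 + 1\right) = 11 \cdot 4 = 44$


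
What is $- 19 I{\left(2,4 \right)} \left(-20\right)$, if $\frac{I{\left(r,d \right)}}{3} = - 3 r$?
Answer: $-6840$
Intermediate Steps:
$I{\left(r,d \right)} = - 9 r$ ($I{\left(r,d \right)} = 3 \left(- 3 r\right) = - 9 r$)
$- 19 I{\left(2,4 \right)} \left(-20\right) = - 19 \left(\left(-9\right) 2\right) \left(-20\right) = \left(-19\right) \left(-18\right) \left(-20\right) = 342 \left(-20\right) = -6840$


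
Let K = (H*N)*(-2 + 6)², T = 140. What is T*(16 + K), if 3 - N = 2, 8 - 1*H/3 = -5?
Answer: 89600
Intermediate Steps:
H = 39 (H = 24 - 3*(-5) = 24 + 15 = 39)
N = 1 (N = 3 - 1*2 = 3 - 2 = 1)
K = 624 (K = (39*1)*(-2 + 6)² = 39*4² = 39*16 = 624)
T*(16 + K) = 140*(16 + 624) = 140*640 = 89600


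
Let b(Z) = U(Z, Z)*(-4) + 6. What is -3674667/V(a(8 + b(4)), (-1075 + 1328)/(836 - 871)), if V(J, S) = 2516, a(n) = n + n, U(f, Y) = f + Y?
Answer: -3674667/2516 ≈ -1460.5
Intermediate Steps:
U(f, Y) = Y + f
b(Z) = 6 - 8*Z (b(Z) = (Z + Z)*(-4) + 6 = (2*Z)*(-4) + 6 = -8*Z + 6 = 6 - 8*Z)
a(n) = 2*n
-3674667/V(a(8 + b(4)), (-1075 + 1328)/(836 - 871)) = -3674667/2516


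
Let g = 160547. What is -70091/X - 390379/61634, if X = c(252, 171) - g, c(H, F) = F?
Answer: -29143716905/4942307192 ≈ -5.8968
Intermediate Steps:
X = -160376 (X = 171 - 1*160547 = 171 - 160547 = -160376)
-70091/X - 390379/61634 = -70091/(-160376) - 390379/61634 = -70091*(-1/160376) - 390379*1/61634 = 70091/160376 - 390379/61634 = -29143716905/4942307192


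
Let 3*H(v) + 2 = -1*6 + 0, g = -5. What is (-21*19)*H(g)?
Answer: 1064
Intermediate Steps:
H(v) = -8/3 (H(v) = -⅔ + (-1*6 + 0)/3 = -⅔ + (-6 + 0)/3 = -⅔ + (⅓)*(-6) = -⅔ - 2 = -8/3)
(-21*19)*H(g) = -21*19*(-8/3) = -399*(-8/3) = 1064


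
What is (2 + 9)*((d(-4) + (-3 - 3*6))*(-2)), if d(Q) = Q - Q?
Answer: 462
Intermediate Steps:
d(Q) = 0
(2 + 9)*((d(-4) + (-3 - 3*6))*(-2)) = (2 + 9)*((0 + (-3 - 3*6))*(-2)) = 11*((0 + (-3 - 18))*(-2)) = 11*((0 - 21)*(-2)) = 11*(-21*(-2)) = 11*42 = 462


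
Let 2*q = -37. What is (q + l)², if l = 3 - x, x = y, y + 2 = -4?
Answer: 361/4 ≈ 90.250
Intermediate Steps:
q = -37/2 (q = (½)*(-37) = -37/2 ≈ -18.500)
y = -6 (y = -2 - 4 = -6)
x = -6
l = 9 (l = 3 - 1*(-6) = 3 + 6 = 9)
(q + l)² = (-37/2 + 9)² = (-19/2)² = 361/4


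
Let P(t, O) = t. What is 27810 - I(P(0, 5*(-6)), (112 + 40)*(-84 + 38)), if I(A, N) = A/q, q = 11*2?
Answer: 27810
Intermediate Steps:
q = 22
I(A, N) = A/22
27810 - I(P(0, 5*(-6)), (112 + 40)*(-84 + 38)) = 27810 - 0/22 = 27810 - 1*0 = 27810 + 0 = 27810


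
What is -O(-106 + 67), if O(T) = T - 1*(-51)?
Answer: -12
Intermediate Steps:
O(T) = 51 + T (O(T) = T + 51 = 51 + T)
-O(-106 + 67) = -(51 + (-106 + 67)) = -(51 - 39) = -1*12 = -12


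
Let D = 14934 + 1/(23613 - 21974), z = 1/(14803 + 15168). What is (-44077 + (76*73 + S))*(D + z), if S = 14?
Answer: -28254410795510840/49122469 ≈ -5.7518e+8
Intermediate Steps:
z = 1/29971 ≈ 3.3366e-5
D = 24476827/1639 (D = 14934 + 1/1639 = 24476827/1639 ≈ 14934.)
(-44077 + (76*73 + S))*(D + z) = (-44077 + (76*73 + 14))*(24476827/1639 + 1/29971) = (-44077 + (5548 + 14))*(733594983656/49122469) = (-44077 + 5562)*(733594983656/49122469) = -38515*733594983656/49122469 = -28254410795510840/49122469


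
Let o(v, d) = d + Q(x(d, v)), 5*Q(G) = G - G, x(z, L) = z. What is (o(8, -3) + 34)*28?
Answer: 868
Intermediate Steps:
Q(G) = 0 (Q(G) = (G - G)/5 = (1/5)*0 = 0)
o(v, d) = d (o(v, d) = d + 0 = d)
(o(8, -3) + 34)*28 = (-3 + 34)*28 = 31*28 = 868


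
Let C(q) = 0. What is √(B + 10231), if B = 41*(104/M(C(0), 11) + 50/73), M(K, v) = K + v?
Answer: √6865099945/803 ≈ 103.18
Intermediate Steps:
B = 333822/803 (B = 41*(104/(0 + 11) + 50/73) = 41*(104/11 + 50*(1/73)) = 41*(104*(1/11) + 50/73) = 41*(104/11 + 50/73) = 41*(8142/803) = 333822/803 ≈ 415.72)
√(B + 10231) = √(333822/803 + 10231) = √(8549315/803) = √6865099945/803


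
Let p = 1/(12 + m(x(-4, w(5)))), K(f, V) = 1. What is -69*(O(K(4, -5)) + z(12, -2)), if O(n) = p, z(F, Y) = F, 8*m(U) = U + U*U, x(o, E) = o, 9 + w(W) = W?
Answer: -7498/9 ≈ -833.11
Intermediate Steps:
w(W) = -9 + W
m(U) = U/8 + U²/8 (m(U) = (U + U*U)/8 = (U + U²)/8 = U/8 + U²/8)
p = 2/27 (p = 1/(12 + (⅛)*(-4)*(1 - 4)) = 1/(12 + (⅛)*(-4)*(-3)) = 1/(12 + 3/2) = 1/(27/2) = 2/27 ≈ 0.074074)
O(n) = 2/27
-69*(O(K(4, -5)) + z(12, -2)) = -69*(2/27 + 12) = -69*326/27 = -7498/9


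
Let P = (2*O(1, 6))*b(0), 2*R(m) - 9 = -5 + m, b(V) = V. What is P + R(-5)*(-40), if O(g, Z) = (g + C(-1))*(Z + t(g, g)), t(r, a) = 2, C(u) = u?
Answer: 20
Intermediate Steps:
R(m) = 2 + m/2 (R(m) = 9/2 + (-5 + m)/2 = 9/2 + (-5/2 + m/2) = 2 + m/2)
O(g, Z) = (-1 + g)*(2 + Z) (O(g, Z) = (g - 1)*(Z + 2) = (-1 + g)*(2 + Z))
P = 0 (P = (2*(-2 - 1*6 + 2*1 + 6*1))*0 = (2*(-2 - 6 + 2 + 6))*0 = (2*0)*0 = 0*0 = 0)
P + R(-5)*(-40) = 0 + (2 + (1/2)*(-5))*(-40) = 0 + (2 - 5/2)*(-40) = 0 - 1/2*(-40) = 0 + 20 = 20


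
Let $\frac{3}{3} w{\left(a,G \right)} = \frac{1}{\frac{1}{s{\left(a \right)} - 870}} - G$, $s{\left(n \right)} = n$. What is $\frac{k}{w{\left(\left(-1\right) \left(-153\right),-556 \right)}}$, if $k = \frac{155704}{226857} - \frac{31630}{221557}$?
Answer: $- \frac{27321824218}{8092142772189} \approx -0.0033763$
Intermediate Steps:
$k = \frac{27321824218}{50261756349}$ ($k = 155704 \cdot \frac{1}{226857} - \frac{31630}{221557} = \frac{155704}{226857} - \frac{31630}{221557} = \frac{27321824218}{50261756349} \approx 0.54359$)
$w{\left(a,G \right)} = -870 + a - G$ ($w{\left(a,G \right)} = \frac{1}{\frac{1}{a - 870}} - G = \frac{1}{\frac{1}{-870 + a}} - G = \left(-870 + a\right) - G = -870 + a - G$)
$\frac{k}{w{\left(\left(-1\right) \left(-153\right),-556 \right)}} = \frac{27321824218}{50261756349 \left(-870 - -153 - -556\right)} = \frac{27321824218}{50261756349 \left(-870 + 153 + 556\right)} = \frac{27321824218}{50261756349 \left(-161\right)} = \frac{27321824218}{50261756349} \left(- \frac{1}{161}\right) = - \frac{27321824218}{8092142772189}$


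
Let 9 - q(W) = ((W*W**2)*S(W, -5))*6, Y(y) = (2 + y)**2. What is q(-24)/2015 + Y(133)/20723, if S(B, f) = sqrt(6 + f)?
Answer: 135058338/3212065 ≈ 42.047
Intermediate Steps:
q(W) = 9 - 6*W**3 (q(W) = 9 - (W*W**2)*sqrt(6 - 5)*6 = 9 - W**3*sqrt(1)*6 = 9 - W**3*1*6 = 9 - W**3*6 = 9 - 6*W**3)
q(-24)/2015 + Y(133)/20723 = (9 - 6*(-24)**3)/2015 + (2 + 133)**2/20723 = (9 - 6*(-13824))*(1/2015) + 135**2*(1/20723) = (9 + 82944)*(1/2015) + 18225*(1/20723) = 82953*(1/2015) + 18225/20723 = 6381/155 + 18225/20723 = 135058338/3212065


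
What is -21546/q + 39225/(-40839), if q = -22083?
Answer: 1523491/100205293 ≈ 0.015204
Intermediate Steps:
-21546/q + 39225/(-40839) = -21546/(-22083) + 39225/(-40839) = -21546*(-1/22083) + 39225*(-1/40839) = 7182/7361 - 13075/13613 = 1523491/100205293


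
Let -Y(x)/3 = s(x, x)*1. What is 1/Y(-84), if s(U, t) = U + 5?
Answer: 1/237 ≈ 0.0042194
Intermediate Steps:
s(U, t) = 5 + U
Y(x) = -15 - 3*x (Y(x) = -3*(5 + x) = -15 - 3*x)
1/Y(-84) = 1/(-15 - 3*(-84)) = 1/(-15 + 252) = 1/237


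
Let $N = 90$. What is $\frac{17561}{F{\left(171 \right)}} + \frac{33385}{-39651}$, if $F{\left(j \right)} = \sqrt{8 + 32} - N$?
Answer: $- \frac{6293709209}{31958706} - \frac{17561 \sqrt{10}}{4030} \approx -210.71$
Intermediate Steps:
$F{\left(j \right)} = -90 + 2 \sqrt{10}$ ($F{\left(j \right)} = \sqrt{8 + 32} - 90 = \sqrt{40} - 90 = 2 \sqrt{10} - 90 = -90 + 2 \sqrt{10}$)
$\frac{17561}{F{\left(171 \right)}} + \frac{33385}{-39651} = \frac{17561}{-90 + 2 \sqrt{10}} + \frac{33385}{-39651} = \frac{17561}{-90 + 2 \sqrt{10}} + 33385 \left(- \frac{1}{39651}\right) = \frac{17561}{-90 + 2 \sqrt{10}} - \frac{33385}{39651} = - \frac{33385}{39651} + \frac{17561}{-90 + 2 \sqrt{10}}$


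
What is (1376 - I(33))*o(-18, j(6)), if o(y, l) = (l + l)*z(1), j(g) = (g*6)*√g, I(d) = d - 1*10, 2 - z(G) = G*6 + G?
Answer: -487080*√6 ≈ -1.1931e+6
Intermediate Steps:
z(G) = 2 - 7*G (z(G) = 2 - (G*6 + G) = 2 - (6*G + G) = 2 - 7*G)
I(d) = -10 + d (I(d) = d - 10 = -10 + d)
j(g) = 6*g^(3/2) (j(g) = (6*g)*√g = 6*g^(3/2))
o(y, l) = -10*l (o(y, l) = (l + l)*(2 - 7*1) = (2*l)*(2 - 7) = (2*l)*(-5) = -10*l)
(1376 - I(33))*o(-18, j(6)) = (1376 - (-10 + 33))*(-60*6^(3/2)) = (1376 - 1*23)*(-60*6*√6) = (1376 - 23)*(-360*√6) = 1353*(-360*√6) = -487080*√6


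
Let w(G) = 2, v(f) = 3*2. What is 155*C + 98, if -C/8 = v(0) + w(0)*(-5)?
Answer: 5058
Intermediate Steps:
v(f) = 6
C = 32 (C = -8*(6 + 2*(-5)) = -8*(6 - 10) = -8*(-4) = 32)
155*C + 98 = 155*32 + 98 = 4960 + 98 = 5058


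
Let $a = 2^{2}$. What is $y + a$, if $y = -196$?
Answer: $-192$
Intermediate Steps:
$a = 4$
$y + a = -196 + 4 = -192$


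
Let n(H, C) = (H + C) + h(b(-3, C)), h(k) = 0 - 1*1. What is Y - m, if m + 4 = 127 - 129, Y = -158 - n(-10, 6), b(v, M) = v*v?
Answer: -147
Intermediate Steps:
b(v, M) = v²
h(k) = -1 (h(k) = 0 - 1 = -1)
n(H, C) = -1 + C + H (n(H, C) = (H + C) - 1 = (C + H) - 1 = -1 + C + H)
Y = -153 (Y = -158 - (-1 + 6 - 10) = -158 - 1*(-5) = -158 + 5 = -153)
m = -6 (m = -4 + (127 - 129) = -4 - 2 = -6)
Y - m = -153 - 1*(-6) = -153 + 6 = -147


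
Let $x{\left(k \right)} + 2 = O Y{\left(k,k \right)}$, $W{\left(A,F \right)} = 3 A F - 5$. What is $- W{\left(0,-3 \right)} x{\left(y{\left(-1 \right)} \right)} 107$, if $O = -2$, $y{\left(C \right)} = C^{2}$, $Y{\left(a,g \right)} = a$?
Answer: $-2140$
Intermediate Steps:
$W{\left(A,F \right)} = -5 + 3 A F$ ($W{\left(A,F \right)} = 3 A F - 5 = -5 + 3 A F$)
$x{\left(k \right)} = -2 - 2 k$
$- W{\left(0,-3 \right)} x{\left(y{\left(-1 \right)} \right)} 107 = - (-5 + 3 \cdot 0 \left(-3\right)) \left(-2 - 2 \left(-1\right)^{2}\right) 107 = - (-5 + 0) \left(-2 - 2\right) 107 = \left(-1\right) \left(-5\right) \left(-2 - 2\right) 107 = 5 \left(\left(-4\right) 107\right) = 5 \left(-428\right) = -2140$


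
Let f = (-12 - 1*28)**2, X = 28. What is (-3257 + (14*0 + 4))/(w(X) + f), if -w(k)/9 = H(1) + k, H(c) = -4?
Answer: -3253/1384 ≈ -2.3504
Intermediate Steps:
f = 1600 (f = (-12 - 28)**2 = (-40)**2 = 1600)
w(k) = 36 - 9*k (w(k) = -9*(-4 + k) = 36 - 9*k)
(-3257 + (14*0 + 4))/(w(X) + f) = (-3257 + (14*0 + 4))/((36 - 9*28) + 1600) = (-3257 + (0 + 4))/((36 - 252) + 1600) = (-3257 + 4)/(-216 + 1600) = -3253/1384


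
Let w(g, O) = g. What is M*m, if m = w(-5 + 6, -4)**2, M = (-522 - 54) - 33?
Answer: -609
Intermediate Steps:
M = -609 (M = -576 - 33 = -609)
m = 1 (m = (-5 + 6)**2 = 1**2 = 1)
M*m = -609*1 = -609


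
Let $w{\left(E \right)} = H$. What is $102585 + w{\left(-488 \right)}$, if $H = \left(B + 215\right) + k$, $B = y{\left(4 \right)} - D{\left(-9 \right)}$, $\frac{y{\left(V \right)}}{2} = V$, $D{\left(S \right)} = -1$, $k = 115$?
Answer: $102924$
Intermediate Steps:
$y{\left(V \right)} = 2 V$
$B = 9$ ($B = 2 \cdot 4 - -1 = 8 + 1 = 9$)
$H = 339$ ($H = \left(9 + 215\right) + 115 = 224 + 115 = 339$)
$w{\left(E \right)} = 339$
$102585 + w{\left(-488 \right)} = 102585 + 339 = 102924$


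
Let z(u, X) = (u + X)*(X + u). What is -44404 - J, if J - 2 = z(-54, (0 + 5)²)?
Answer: -45247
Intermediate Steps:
z(u, X) = (X + u)² (z(u, X) = (X + u)*(X + u) = (X + u)²)
J = 843 (J = 2 + ((0 + 5)² - 54)² = 2 + (5² - 54)² = 2 + (25 - 54)² = 2 + (-29)² = 2 + 841 = 843)
-44404 - J = -44404 - 1*843 = -44404 - 843 = -45247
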